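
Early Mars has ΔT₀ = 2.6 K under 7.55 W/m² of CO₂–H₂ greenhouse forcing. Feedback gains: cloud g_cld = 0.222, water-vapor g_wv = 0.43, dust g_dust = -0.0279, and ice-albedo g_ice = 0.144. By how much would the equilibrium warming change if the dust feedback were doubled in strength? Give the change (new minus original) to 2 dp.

Original: g = 0.7681, ΔT = 2.6/(1−0.7681) = 11.2117 K.
With doubled dust: g' = 0.7402, ΔT' = 2.6/(1−0.7402) = 10.0077 K.
Change = 10.0077 − 11.2117 = -1.20 K.

-1.20 K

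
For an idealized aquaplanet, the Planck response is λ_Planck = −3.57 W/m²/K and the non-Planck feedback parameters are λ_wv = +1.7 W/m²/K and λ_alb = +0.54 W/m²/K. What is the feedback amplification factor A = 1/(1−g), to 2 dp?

Convert to gains: g_wv = 1.7/3.57 = 0.4762; g_alb = 0.54/3.57 = 0.1513.
Total gain g = 0.6275.
A = 1/(1 − 0.6275) = 2.68.

2.68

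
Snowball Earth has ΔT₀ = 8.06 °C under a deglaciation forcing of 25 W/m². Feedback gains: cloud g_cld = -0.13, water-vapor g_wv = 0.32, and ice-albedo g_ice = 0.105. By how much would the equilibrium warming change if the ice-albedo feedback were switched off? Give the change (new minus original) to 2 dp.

-1.48 °C

Original: g = 0.295, ΔT = 8.06/(1−0.295) = 11.4326 °C.
Without ice-albedo: g' = 0.19, ΔT' = 8.06/(1−0.19) = 9.9506 °C.
Change = 9.9506 − 11.4326 = -1.48 °C.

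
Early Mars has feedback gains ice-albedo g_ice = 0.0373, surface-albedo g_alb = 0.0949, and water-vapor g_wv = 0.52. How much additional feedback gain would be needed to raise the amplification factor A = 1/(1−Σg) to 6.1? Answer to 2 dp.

Current total gain = 0.6522.
Target gain for A = 6.1: g* = 1 − 1/6.1 = 0.8361.
Additional gain needed = 0.8361 − 0.6522 = 0.18.

0.18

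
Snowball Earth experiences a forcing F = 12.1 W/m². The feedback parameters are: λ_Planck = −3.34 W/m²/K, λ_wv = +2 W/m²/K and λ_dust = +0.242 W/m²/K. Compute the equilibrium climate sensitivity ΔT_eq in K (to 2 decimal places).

11.02 K

Net feedback parameter λ = (−3.34) + (+2) + (+0.242) = -1.098 W/m²/K.
ΔT = −F/λ = −12.1/(-1.098) = 11.02 K.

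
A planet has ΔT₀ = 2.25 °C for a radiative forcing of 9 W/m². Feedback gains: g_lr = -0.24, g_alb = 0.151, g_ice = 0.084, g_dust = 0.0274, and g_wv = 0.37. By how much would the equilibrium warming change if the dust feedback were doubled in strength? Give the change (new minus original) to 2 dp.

0.17 °C

Original: g = 0.3924, ΔT = 2.25/(1−0.3924) = 3.7031 °C.
With doubled dust: g' = 0.4198, ΔT' = 2.25/(1−0.4198) = 3.8780 °C.
Change = 3.8780 − 3.7031 = 0.17 °C.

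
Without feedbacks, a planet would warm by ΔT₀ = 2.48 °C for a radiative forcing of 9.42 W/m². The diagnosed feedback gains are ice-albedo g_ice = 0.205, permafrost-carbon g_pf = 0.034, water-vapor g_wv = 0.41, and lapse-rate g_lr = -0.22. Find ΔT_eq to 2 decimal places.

4.34 °C

Total gain g = 0.205 + 0.034 + 0.41 − 0.22 = 0.429.
Amplification A = 1/(1 − 0.429) = 1.751.
ΔT = 2.48 × 1.751 = 4.34 °C.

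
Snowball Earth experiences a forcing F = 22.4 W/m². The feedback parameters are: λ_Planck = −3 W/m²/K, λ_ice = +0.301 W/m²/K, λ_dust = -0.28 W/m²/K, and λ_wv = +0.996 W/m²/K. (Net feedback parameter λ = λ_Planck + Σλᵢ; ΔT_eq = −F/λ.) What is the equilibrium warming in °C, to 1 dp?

Net feedback parameter λ = (−3) + (+0.301) + (-0.28) + (+0.996) = -1.983 W/m²/K.
ΔT = −F/λ = −22.4/(-1.983) = 11.3 °C.

11.3 °C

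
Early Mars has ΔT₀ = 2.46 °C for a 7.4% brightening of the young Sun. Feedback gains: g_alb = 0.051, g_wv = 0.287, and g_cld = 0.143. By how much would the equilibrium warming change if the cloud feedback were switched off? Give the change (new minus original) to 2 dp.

Original: g = 0.481, ΔT = 2.46/(1−0.481) = 4.7399 °C.
Without cloud: g' = 0.338, ΔT' = 2.46/(1−0.338) = 3.7160 °C.
Change = 3.7160 − 4.7399 = -1.02 °C.

-1.02 °C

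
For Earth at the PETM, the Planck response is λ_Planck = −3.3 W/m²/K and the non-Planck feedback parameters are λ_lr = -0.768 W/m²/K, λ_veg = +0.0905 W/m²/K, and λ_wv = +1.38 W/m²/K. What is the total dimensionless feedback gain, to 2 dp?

0.21

Convert to gains: g_lr = -0.768/3.3 = -0.2327; g_veg = 0.0905/3.3 = 0.02742; g_wv = 1.38/3.3 = 0.4182.
Total gain g = 0.21292.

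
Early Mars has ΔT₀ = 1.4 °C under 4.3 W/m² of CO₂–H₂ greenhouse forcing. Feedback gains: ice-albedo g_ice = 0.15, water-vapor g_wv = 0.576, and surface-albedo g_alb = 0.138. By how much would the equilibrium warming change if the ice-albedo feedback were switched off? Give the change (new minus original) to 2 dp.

-5.40 °C

Original: g = 0.864, ΔT = 1.4/(1−0.864) = 10.2941 °C.
Without ice-albedo: g' = 0.714, ΔT' = 1.4/(1−0.714) = 4.8951 °C.
Change = 4.8951 − 10.2941 = -5.40 °C.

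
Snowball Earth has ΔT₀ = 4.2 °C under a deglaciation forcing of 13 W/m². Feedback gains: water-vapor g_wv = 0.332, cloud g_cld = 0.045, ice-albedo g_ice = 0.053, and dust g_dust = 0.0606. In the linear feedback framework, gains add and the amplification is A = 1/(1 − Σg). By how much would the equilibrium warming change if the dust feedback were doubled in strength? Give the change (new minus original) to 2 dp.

1.11 °C

Original: g = 0.4906, ΔT = 4.2/(1−0.4906) = 8.2450 °C.
With doubled dust: g' = 0.5512, ΔT' = 4.2/(1−0.5512) = 9.3583 °C.
Change = 9.3583 − 8.2450 = 1.11 °C.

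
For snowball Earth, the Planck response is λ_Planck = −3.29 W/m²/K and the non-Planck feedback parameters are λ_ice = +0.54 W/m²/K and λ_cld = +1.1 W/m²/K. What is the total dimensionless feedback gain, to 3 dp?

0.498

Convert to gains: g_ice = 0.54/3.29 = 0.1641; g_cld = 1.1/3.29 = 0.3343.
Total gain g = 0.4984.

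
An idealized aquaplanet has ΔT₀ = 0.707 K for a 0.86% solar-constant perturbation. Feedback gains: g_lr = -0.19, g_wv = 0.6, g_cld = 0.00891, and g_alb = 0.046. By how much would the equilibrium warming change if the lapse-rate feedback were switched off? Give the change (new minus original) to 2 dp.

Original: g = 0.46491, ΔT = 0.707/(1−0.46491) = 1.3213 K.
Without lapse-rate: g' = 0.65491, ΔT' = 0.707/(1−0.65491) = 2.0487 K.
Change = 2.0487 − 1.3213 = 0.73 K.

0.73 K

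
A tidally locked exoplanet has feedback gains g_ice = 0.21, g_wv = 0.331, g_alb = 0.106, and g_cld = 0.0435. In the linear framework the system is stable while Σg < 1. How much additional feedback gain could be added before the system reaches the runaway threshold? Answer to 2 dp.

0.31

Current total gain = 0.21 + 0.331 + 0.106 + 0.0435 = 0.6905.
Margin to runaway = 1 − 0.6905 = 0.31.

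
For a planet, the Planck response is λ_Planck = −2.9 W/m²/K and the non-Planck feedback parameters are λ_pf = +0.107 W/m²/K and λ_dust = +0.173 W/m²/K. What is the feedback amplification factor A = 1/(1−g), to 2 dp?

1.11

Convert to gains: g_pf = 0.107/2.9 = 0.0369; g_dust = 0.173/2.9 = 0.05966.
Total gain g = 0.09656.
A = 1/(1 − 0.09656) = 1.11.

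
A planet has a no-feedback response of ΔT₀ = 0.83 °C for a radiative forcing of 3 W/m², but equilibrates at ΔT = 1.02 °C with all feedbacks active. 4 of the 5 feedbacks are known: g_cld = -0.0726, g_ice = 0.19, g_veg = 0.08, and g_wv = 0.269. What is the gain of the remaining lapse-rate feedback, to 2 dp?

Amplification A = ΔT/ΔT₀ = 1.02/0.83 = 1.229.
Total gain g = 1 − 1/A = 1 − 1/1.229 = 0.1863.
Known gains sum to -0.0726 + 0.19 + 0.08 + 0.269 = 0.4664.
g_lr = 0.1863 − 0.4664 = -0.28.

-0.28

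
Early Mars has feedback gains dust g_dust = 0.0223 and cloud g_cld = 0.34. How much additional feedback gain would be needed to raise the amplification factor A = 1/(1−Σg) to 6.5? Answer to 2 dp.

Current total gain = 0.3623.
Target gain for A = 6.5: g* = 1 − 1/6.5 = 0.8462.
Additional gain needed = 0.8462 − 0.3623 = 0.48.

0.48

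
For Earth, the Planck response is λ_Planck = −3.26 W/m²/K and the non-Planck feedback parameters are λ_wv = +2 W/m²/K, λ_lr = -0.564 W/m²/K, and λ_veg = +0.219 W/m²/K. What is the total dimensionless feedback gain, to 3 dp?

Convert to gains: g_wv = 2/3.26 = 0.6135; g_lr = -0.564/3.26 = -0.173; g_veg = 0.219/3.26 = 0.06718.
Total gain g = 0.50768.

0.508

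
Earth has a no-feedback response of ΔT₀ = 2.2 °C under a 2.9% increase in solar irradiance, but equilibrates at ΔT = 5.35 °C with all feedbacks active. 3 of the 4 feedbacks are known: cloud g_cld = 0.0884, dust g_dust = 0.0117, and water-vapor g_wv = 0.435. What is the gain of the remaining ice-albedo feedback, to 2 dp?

Amplification A = ΔT/ΔT₀ = 5.35/2.2 = 2.432.
Total gain g = 1 − 1/A = 1 − 1/2.432 = 0.5888.
Known gains sum to 0.0884 + 0.0117 + 0.435 = 0.5351.
g_ice = 0.5888 − 0.5351 = 0.05.

0.05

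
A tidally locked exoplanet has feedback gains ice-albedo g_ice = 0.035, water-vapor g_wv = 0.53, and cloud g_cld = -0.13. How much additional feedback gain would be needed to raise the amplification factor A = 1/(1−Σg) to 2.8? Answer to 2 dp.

Current total gain = 0.435.
Target gain for A = 2.8: g* = 1 − 1/2.8 = 0.6429.
Additional gain needed = 0.6429 − 0.435 = 0.21.

0.21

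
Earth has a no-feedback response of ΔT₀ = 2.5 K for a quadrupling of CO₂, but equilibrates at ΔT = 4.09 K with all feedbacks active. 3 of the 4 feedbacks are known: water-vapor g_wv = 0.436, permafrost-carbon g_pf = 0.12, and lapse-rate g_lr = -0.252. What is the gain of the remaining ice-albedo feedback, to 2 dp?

Amplification A = ΔT/ΔT₀ = 4.09/2.5 = 1.636.
Total gain g = 1 − 1/A = 1 − 1/1.636 = 0.3888.
Known gains sum to 0.436 + 0.12 − 0.252 = 0.304.
g_ice = 0.3888 − 0.304 = 0.08.

0.08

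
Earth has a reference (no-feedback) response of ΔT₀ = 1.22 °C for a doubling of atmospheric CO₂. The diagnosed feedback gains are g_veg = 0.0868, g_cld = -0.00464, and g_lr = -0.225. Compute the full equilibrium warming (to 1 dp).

1.1 °C

Total gain g = 0.0868 − 0.00464 − 0.225 = -0.14284.
Amplification A = 1/(1 + 0.14284) = 0.875.
ΔT = 1.22 × 0.875 = 1.1 °C.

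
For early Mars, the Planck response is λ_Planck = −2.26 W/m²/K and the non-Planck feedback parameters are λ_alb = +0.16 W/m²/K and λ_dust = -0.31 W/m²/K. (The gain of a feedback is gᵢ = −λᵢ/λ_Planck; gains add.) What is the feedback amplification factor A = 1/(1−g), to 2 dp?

0.94

Convert to gains: g_alb = 0.16/2.26 = 0.0708; g_dust = -0.31/2.26 = -0.1372.
Total gain g = -0.0664.
A = 1/(1 + 0.0664) = 0.94.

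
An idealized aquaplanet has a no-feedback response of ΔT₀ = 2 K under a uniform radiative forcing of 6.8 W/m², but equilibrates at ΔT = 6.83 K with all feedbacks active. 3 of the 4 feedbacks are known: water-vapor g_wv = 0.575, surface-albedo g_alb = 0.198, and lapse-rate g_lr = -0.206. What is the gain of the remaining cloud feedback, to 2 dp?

Amplification A = ΔT/ΔT₀ = 6.83/2 = 3.415.
Total gain g = 1 − 1/A = 1 − 1/3.415 = 0.7072.
Known gains sum to 0.575 + 0.198 − 0.206 = 0.567.
g_cld = 0.7072 − 0.567 = 0.14.

0.14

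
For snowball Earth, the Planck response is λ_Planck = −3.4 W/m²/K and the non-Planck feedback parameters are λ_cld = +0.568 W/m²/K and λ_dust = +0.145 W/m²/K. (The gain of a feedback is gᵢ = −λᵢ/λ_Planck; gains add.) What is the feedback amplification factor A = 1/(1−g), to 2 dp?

1.27

Convert to gains: g_cld = 0.568/3.4 = 0.1671; g_dust = 0.145/3.4 = 0.04265.
Total gain g = 0.20975.
A = 1/(1 − 0.20975) = 1.27.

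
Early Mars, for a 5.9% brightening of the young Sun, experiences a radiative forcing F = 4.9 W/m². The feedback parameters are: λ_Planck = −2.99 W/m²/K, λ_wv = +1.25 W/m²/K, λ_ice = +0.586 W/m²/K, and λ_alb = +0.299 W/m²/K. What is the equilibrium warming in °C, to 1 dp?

Net feedback parameter λ = (−2.99) + (+1.25) + (+0.586) + (+0.299) = -0.855 W/m²/K.
ΔT = −F/λ = −4.9/(-0.855) = 5.7 °C.

5.7 °C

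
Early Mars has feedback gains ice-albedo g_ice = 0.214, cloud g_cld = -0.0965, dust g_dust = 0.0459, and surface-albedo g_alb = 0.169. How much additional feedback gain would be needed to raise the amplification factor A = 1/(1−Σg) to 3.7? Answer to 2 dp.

Current total gain = 0.3324.
Target gain for A = 3.7: g* = 1 − 1/3.7 = 0.7297.
Additional gain needed = 0.7297 − 0.3324 = 0.40.

0.40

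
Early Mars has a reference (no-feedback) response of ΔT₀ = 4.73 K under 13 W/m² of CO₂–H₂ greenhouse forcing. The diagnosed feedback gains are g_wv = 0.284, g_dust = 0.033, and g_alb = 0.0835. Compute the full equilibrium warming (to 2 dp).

Total gain g = 0.284 + 0.033 + 0.0835 = 0.4005.
Amplification A = 1/(1 − 0.4005) = 1.668.
ΔT = 4.73 × 1.668 = 7.89 K.

7.89 K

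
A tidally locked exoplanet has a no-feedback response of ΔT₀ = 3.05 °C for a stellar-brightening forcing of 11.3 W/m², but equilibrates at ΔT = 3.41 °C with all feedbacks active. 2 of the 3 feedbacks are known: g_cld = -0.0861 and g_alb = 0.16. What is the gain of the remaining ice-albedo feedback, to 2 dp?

Amplification A = ΔT/ΔT₀ = 3.41/3.05 = 1.118.
Total gain g = 1 − 1/A = 1 − 1/1.118 = 0.1055.
Known gains sum to -0.0861 + 0.16 = 0.0739.
g_ice = 0.1055 − 0.0739 = 0.03.

0.03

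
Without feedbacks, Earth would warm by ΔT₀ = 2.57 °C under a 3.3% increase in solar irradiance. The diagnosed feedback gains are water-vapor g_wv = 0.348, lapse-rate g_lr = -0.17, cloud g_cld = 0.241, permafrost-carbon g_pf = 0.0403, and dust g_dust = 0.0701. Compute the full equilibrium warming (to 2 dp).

Total gain g = 0.348 − 0.17 + 0.241 + 0.0403 + 0.0701 = 0.5294.
Amplification A = 1/(1 − 0.5294) = 2.125.
ΔT = 2.57 × 2.125 = 5.46 °C.

5.46 °C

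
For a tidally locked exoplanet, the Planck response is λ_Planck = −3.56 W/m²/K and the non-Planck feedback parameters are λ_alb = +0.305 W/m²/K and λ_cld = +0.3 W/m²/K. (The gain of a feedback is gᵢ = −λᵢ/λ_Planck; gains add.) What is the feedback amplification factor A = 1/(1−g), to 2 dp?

1.20

Convert to gains: g_alb = 0.305/3.56 = 0.08567; g_cld = 0.3/3.56 = 0.08427.
Total gain g = 0.16994.
A = 1/(1 − 0.16994) = 1.20.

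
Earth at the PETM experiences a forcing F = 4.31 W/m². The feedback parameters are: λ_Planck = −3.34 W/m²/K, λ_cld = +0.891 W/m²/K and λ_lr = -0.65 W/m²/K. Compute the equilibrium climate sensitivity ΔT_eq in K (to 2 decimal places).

Net feedback parameter λ = (−3.34) + (+0.891) + (-0.65) = -3.099 W/m²/K.
ΔT = −F/λ = −4.31/(-3.099) = 1.39 K.

1.39 K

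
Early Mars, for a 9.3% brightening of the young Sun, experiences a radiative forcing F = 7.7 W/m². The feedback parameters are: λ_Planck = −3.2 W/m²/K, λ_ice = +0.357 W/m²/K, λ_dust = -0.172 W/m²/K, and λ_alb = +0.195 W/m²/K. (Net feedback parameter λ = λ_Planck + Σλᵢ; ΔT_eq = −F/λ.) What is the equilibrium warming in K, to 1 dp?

Net feedback parameter λ = (−3.2) + (+0.357) + (-0.172) + (+0.195) = -2.82 W/m²/K.
ΔT = −F/λ = −7.7/(-2.82) = 2.7 K.

2.7 K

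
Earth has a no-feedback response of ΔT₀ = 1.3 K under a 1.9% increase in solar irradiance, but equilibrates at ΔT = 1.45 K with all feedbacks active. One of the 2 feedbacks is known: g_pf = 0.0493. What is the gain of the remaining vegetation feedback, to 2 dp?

Amplification A = ΔT/ΔT₀ = 1.45/1.3 = 1.115.
Total gain g = 1 − 1/A = 1 − 1/1.115 = 0.1031.
The known gain is 0.0493.
g_veg = 0.1031 − 0.0493 = 0.05.

0.05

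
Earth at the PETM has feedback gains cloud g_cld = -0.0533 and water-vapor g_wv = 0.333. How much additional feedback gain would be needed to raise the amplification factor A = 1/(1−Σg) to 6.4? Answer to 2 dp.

Current total gain = 0.2797.
Target gain for A = 6.4: g* = 1 − 1/6.4 = 0.8438.
Additional gain needed = 0.8438 − 0.2797 = 0.56.

0.56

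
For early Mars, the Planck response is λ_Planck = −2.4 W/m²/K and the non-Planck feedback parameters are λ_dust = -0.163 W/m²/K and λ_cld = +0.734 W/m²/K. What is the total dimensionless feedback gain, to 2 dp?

0.24

Convert to gains: g_dust = -0.163/2.4 = -0.06792; g_cld = 0.734/2.4 = 0.3058.
Total gain g = 0.23788.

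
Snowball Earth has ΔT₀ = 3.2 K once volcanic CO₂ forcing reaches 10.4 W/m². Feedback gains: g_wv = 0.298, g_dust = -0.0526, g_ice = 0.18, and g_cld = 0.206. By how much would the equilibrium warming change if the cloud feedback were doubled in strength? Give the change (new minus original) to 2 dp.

11.00 K

Original: g = 0.6314, ΔT = 3.2/(1−0.6314) = 8.6815 K.
With doubled cloud: g' = 0.8374, ΔT' = 3.2/(1−0.8374) = 19.6802 K.
Change = 19.6802 − 8.6815 = 11.00 K.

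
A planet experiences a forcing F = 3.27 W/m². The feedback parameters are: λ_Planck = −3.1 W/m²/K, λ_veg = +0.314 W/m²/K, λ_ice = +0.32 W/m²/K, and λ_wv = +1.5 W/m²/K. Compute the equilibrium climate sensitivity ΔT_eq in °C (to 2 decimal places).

Net feedback parameter λ = (−3.1) + (+0.314) + (+0.32) + (+1.5) = -0.966 W/m²/K.
ΔT = −F/λ = −3.27/(-0.966) = 3.39 °C.

3.39 °C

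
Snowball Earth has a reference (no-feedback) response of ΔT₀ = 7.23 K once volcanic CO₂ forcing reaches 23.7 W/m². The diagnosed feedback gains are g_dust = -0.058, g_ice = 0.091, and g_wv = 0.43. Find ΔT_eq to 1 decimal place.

13.5 K

Total gain g = -0.058 + 0.091 + 0.43 = 0.463.
Amplification A = 1/(1 − 0.463) = 1.862.
ΔT = 7.23 × 1.862 = 13.5 K.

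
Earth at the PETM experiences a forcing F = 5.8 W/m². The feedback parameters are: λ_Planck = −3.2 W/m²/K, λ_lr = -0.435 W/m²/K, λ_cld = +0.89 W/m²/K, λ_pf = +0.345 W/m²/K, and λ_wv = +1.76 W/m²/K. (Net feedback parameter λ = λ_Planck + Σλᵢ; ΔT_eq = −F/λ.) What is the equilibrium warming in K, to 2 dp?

9.06 K

Net feedback parameter λ = (−3.2) + (-0.435) + (+0.89) + (+0.345) + (+1.76) = -0.64 W/m²/K.
ΔT = −F/λ = −5.8/(-0.64) = 9.06 K.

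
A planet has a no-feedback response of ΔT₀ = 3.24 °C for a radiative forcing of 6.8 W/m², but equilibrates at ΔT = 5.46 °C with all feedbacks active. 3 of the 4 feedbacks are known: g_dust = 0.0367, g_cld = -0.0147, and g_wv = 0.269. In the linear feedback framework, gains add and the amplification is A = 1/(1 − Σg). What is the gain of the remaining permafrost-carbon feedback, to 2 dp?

0.12

Amplification A = ΔT/ΔT₀ = 5.46/3.24 = 1.685.
Total gain g = 1 − 1/A = 1 − 1/1.685 = 0.4065.
Known gains sum to 0.0367 − 0.0147 + 0.269 = 0.291.
g_pf = 0.4065 − 0.291 = 0.12.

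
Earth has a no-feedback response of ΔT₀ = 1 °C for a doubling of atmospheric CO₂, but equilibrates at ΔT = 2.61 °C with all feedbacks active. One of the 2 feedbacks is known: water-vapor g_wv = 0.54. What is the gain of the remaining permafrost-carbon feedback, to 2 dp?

0.08

Amplification A = ΔT/ΔT₀ = 2.61/1 = 2.61.
Total gain g = 1 − 1/A = 1 − 1/2.61 = 0.6169.
The known gain is 0.54.
g_pf = 0.6169 − 0.54 = 0.08.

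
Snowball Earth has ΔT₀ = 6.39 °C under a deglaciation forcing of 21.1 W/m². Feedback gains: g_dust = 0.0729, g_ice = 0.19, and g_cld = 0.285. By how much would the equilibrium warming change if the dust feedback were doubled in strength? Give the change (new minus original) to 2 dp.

Original: g = 0.5479, ΔT = 6.39/(1−0.5479) = 14.1340 °C.
With doubled dust: g' = 0.6208, ΔT' = 6.39/(1−0.6208) = 16.8513 °C.
Change = 16.8513 − 14.1340 = 2.72 °C.

2.72 °C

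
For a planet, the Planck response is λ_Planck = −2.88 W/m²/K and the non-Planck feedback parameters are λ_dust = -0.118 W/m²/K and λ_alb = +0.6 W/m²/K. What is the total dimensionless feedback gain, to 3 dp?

Convert to gains: g_dust = -0.118/2.88 = -0.04097; g_alb = 0.6/2.88 = 0.2083.
Total gain g = 0.16733.

0.167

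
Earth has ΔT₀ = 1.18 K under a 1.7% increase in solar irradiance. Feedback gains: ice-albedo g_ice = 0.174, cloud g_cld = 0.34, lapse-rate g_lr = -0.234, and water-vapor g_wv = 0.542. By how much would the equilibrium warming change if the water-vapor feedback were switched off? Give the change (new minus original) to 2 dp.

-4.99 K

Original: g = 0.822, ΔT = 1.18/(1−0.822) = 6.6292 K.
Without water-vapor: g' = 0.28, ΔT' = 1.18/(1−0.28) = 1.6389 K.
Change = 1.6389 − 6.6292 = -4.99 K.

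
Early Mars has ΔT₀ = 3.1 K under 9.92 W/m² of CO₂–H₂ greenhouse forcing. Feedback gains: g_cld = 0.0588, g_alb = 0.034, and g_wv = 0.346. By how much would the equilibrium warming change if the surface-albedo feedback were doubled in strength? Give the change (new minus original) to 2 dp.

Original: g = 0.4388, ΔT = 3.1/(1−0.4388) = 5.5239 K.
With doubled surface-albedo: g' = 0.4728, ΔT' = 3.1/(1−0.4728) = 5.8801 K.
Change = 5.8801 − 5.5239 = 0.36 K.

0.36 K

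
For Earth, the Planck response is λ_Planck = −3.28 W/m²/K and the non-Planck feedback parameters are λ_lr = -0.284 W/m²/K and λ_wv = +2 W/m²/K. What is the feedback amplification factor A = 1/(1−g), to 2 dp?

Convert to gains: g_lr = -0.284/3.28 = -0.08659; g_wv = 2/3.28 = 0.6098.
Total gain g = 0.52321.
A = 1/(1 − 0.52321) = 2.10.

2.10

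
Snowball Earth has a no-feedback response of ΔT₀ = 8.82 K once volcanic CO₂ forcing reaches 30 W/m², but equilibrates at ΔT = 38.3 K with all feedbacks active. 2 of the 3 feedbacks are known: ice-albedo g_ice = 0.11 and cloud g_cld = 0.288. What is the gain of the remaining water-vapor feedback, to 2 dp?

0.37

Amplification A = ΔT/ΔT₀ = 38.3/8.82 = 4.342.
Total gain g = 1 − 1/A = 1 − 1/4.342 = 0.7697.
Known gains sum to 0.11 + 0.288 = 0.398.
g_wv = 0.7697 − 0.398 = 0.37.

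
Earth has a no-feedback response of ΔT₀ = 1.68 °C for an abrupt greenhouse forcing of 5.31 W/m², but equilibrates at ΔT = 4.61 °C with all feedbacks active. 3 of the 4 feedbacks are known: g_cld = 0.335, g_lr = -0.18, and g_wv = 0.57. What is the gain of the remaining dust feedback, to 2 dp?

Amplification A = ΔT/ΔT₀ = 4.61/1.68 = 2.744.
Total gain g = 1 − 1/A = 1 − 1/2.744 = 0.6356.
Known gains sum to 0.335 − 0.18 + 0.57 = 0.725.
g_dust = 0.6356 − 0.725 = -0.09.

-0.09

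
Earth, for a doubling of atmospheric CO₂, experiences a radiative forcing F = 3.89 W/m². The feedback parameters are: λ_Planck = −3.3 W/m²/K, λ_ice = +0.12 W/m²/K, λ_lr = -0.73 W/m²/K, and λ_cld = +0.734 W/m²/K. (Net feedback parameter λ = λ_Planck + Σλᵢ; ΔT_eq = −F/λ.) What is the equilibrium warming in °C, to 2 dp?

Net feedback parameter λ = (−3.3) + (+0.12) + (-0.73) + (+0.734) = -3.176 W/m²/K.
ΔT = −F/λ = −3.89/(-3.176) = 1.22 °C.

1.22 °C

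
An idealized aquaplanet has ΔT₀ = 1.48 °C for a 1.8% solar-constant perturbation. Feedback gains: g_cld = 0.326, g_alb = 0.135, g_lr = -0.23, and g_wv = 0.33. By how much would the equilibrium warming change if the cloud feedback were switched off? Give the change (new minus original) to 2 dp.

Original: g = 0.561, ΔT = 1.48/(1−0.561) = 3.3713 °C.
Without cloud: g' = 0.235, ΔT' = 1.48/(1−0.235) = 1.9346 °C.
Change = 1.9346 − 3.3713 = -1.44 °C.

-1.44 °C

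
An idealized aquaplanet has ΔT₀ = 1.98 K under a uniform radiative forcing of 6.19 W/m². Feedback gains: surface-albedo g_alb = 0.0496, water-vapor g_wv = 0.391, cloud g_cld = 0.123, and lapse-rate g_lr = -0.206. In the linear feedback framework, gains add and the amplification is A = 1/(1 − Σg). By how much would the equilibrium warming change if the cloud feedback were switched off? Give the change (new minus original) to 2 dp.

Original: g = 0.3576, ΔT = 1.98/(1−0.3576) = 3.0822 K.
Without cloud: g' = 0.2346, ΔT' = 1.98/(1−0.2346) = 2.5869 K.
Change = 2.5869 − 3.0822 = -0.50 K.

-0.50 K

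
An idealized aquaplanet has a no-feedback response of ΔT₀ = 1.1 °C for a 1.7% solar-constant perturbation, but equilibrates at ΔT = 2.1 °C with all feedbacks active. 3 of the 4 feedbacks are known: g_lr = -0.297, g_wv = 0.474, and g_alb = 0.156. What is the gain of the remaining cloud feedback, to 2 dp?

Amplification A = ΔT/ΔT₀ = 2.1/1.1 = 1.909.
Total gain g = 1 − 1/A = 1 − 1/1.909 = 0.4762.
Known gains sum to -0.297 + 0.474 + 0.156 = 0.333.
g_cld = 0.4762 − 0.333 = 0.14.

0.14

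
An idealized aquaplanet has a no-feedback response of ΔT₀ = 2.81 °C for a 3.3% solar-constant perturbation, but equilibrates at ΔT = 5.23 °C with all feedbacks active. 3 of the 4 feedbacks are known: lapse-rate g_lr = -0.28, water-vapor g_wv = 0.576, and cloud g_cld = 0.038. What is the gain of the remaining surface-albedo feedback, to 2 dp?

0.13

Amplification A = ΔT/ΔT₀ = 5.23/2.81 = 1.861.
Total gain g = 1 − 1/A = 1 − 1/1.861 = 0.4627.
Known gains sum to -0.28 + 0.576 + 0.038 = 0.334.
g_alb = 0.4627 − 0.334 = 0.13.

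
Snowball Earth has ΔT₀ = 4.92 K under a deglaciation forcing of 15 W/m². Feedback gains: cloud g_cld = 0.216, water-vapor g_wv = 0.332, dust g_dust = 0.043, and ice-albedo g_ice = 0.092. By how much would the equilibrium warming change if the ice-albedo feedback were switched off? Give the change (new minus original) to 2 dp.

Original: g = 0.683, ΔT = 4.92/(1−0.683) = 15.5205 K.
Without ice-albedo: g' = 0.591, ΔT' = 4.92/(1−0.591) = 12.0293 K.
Change = 12.0293 − 15.5205 = -3.49 K.

-3.49 K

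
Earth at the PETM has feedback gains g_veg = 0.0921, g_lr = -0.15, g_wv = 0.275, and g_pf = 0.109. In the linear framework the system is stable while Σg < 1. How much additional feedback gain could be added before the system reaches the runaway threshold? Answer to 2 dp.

0.67

Current total gain = 0.0921 − 0.15 + 0.275 + 0.109 = 0.3261.
Margin to runaway = 1 − 0.3261 = 0.67.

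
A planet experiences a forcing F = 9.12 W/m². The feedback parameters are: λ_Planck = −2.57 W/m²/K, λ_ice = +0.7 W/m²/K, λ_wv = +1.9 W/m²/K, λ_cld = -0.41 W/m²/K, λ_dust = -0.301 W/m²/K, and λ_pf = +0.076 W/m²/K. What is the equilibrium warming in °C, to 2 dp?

15.07 °C

Net feedback parameter λ = (−2.57) + (+0.7) + (+1.9) + (-0.41) + (-0.301) + (+0.076) = -0.605 W/m²/K.
ΔT = −F/λ = −9.12/(-0.605) = 15.07 °C.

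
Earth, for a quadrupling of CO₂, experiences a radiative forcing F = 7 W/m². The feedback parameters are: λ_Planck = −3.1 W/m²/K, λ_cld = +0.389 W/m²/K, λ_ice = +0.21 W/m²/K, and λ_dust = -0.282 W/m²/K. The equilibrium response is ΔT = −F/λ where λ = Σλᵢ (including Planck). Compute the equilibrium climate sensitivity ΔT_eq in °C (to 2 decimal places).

Net feedback parameter λ = (−3.1) + (+0.389) + (+0.21) + (-0.282) = -2.783 W/m²/K.
ΔT = −F/λ = −7/(-2.783) = 2.52 °C.

2.52 °C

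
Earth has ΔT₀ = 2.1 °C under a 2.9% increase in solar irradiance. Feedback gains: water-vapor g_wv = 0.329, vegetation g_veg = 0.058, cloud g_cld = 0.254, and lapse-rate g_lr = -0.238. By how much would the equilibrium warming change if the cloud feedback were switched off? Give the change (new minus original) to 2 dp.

-1.05 °C

Original: g = 0.403, ΔT = 2.1/(1−0.403) = 3.5176 °C.
Without cloud: g' = 0.149, ΔT' = 2.1/(1−0.149) = 2.4677 °C.
Change = 2.4677 − 3.5176 = -1.05 °C.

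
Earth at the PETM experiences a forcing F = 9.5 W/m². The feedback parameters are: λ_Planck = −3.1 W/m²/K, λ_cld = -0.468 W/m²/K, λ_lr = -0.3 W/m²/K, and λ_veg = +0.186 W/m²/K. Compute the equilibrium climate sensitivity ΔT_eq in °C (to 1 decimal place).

Net feedback parameter λ = (−3.1) + (-0.468) + (-0.3) + (+0.186) = -3.682 W/m²/K.
ΔT = −F/λ = −9.5/(-3.682) = 2.6 °C.

2.6 °C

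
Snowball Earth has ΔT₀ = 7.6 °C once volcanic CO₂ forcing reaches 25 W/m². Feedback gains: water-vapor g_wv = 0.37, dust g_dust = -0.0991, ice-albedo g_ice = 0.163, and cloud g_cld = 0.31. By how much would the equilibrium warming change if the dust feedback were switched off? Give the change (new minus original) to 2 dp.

Original: g = 0.7439, ΔT = 7.6/(1−0.7439) = 29.6759 °C.
Without dust: g' = 0.843, ΔT' = 7.6/(1−0.843) = 48.4076 °C.
Change = 48.4076 − 29.6759 = 18.73 °C.

18.73 °C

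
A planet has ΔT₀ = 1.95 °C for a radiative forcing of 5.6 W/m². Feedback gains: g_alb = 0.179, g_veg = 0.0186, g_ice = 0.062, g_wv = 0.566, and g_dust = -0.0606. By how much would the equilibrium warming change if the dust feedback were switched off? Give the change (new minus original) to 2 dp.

Original: g = 0.765, ΔT = 1.95/(1−0.765) = 8.2979 °C.
Without dust: g' = 0.8256, ΔT' = 1.95/(1−0.8256) = 11.1812 °C.
Change = 11.1812 − 8.2979 = 2.88 °C.

2.88 °C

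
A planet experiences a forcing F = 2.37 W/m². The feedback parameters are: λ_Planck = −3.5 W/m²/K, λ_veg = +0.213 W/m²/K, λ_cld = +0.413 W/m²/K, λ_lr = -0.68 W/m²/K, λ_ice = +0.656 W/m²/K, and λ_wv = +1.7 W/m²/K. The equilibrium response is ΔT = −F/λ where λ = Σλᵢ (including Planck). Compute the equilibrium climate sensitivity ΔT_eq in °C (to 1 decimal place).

Net feedback parameter λ = (−3.5) + (+0.213) + (+0.413) + (-0.68) + (+0.656) + (+1.7) = -1.198 W/m²/K.
ΔT = −F/λ = −2.37/(-1.198) = 2.0 °C.

2.0 °C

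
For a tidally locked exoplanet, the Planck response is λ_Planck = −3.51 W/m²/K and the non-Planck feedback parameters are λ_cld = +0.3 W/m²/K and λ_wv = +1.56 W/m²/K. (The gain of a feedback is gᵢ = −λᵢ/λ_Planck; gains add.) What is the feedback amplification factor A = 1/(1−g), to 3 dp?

Convert to gains: g_cld = 0.3/3.51 = 0.08547; g_wv = 1.56/3.51 = 0.4444.
Total gain g = 0.52987.
A = 1/(1 − 0.52987) = 2.127.

2.127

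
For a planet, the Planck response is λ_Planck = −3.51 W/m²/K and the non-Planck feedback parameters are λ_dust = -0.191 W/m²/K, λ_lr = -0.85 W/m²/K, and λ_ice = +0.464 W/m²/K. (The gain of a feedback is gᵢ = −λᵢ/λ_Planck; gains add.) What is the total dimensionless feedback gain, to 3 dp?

Convert to gains: g_dust = -0.191/3.51 = -0.05442; g_lr = -0.85/3.51 = -0.2422; g_ice = 0.464/3.51 = 0.1322.
Total gain g = -0.16442.

-0.164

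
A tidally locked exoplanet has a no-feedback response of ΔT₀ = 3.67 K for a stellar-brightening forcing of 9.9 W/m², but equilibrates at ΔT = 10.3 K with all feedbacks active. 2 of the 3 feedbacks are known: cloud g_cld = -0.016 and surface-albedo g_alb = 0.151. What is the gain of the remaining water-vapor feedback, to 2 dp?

Amplification A = ΔT/ΔT₀ = 10.3/3.67 = 2.807.
Total gain g = 1 − 1/A = 1 − 1/2.807 = 0.6437.
Known gains sum to -0.016 + 0.151 = 0.135.
g_wv = 0.6437 − 0.135 = 0.51.

0.51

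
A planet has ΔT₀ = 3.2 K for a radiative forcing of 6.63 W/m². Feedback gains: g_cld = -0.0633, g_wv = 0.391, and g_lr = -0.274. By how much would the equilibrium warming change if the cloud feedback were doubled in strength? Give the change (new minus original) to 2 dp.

Original: g = 0.0537, ΔT = 3.2/(1−0.0537) = 3.3816 K.
With doubled cloud: g' = -0.0096, ΔT' = 3.2/(1+0.0096) = 3.1696 K.
Change = 3.1696 − 3.3816 = -0.21 K.

-0.21 K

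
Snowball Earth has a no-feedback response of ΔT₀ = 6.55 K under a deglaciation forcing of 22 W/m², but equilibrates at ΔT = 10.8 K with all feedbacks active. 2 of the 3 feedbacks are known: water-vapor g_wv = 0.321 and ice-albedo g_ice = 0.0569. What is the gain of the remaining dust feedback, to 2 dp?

0.02

Amplification A = ΔT/ΔT₀ = 10.8/6.55 = 1.649.
Total gain g = 1 − 1/A = 1 − 1/1.649 = 0.3936.
Known gains sum to 0.321 + 0.0569 = 0.3779.
g_dust = 0.3936 − 0.3779 = 0.02.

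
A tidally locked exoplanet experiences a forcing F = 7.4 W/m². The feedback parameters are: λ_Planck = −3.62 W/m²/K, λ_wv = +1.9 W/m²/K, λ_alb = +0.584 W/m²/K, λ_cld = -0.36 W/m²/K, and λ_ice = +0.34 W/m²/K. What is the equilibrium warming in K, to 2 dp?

Net feedback parameter λ = (−3.62) + (+1.9) + (+0.584) + (-0.36) + (+0.34) = -1.156 W/m²/K.
ΔT = −F/λ = −7.4/(-1.156) = 6.40 K.

6.40 K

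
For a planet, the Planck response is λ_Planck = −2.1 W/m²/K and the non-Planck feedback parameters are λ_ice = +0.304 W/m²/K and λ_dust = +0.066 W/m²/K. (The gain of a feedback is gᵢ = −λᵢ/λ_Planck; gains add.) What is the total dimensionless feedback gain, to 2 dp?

Convert to gains: g_ice = 0.304/2.1 = 0.1448; g_dust = 0.066/2.1 = 0.03143.
Total gain g = 0.17623.

0.18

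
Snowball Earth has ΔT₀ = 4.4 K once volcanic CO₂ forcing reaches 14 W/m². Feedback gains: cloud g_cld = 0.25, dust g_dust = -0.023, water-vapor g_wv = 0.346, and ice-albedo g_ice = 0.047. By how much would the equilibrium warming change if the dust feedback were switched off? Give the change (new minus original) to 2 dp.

0.75 K

Original: g = 0.62, ΔT = 4.4/(1−0.62) = 11.5789 K.
Without dust: g' = 0.643, ΔT' = 4.4/(1−0.643) = 12.3249 K.
Change = 12.3249 − 11.5789 = 0.75 K.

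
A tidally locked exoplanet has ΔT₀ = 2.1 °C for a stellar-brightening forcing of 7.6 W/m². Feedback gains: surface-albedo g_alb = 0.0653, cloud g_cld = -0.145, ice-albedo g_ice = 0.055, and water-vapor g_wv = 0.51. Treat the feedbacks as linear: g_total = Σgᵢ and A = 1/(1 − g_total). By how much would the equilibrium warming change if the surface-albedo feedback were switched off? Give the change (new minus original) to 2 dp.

-0.46 °C

Original: g = 0.4853, ΔT = 2.1/(1−0.4853) = 4.0800 °C.
Without surface-albedo: g' = 0.42, ΔT' = 2.1/(1−0.42) = 3.6207 °C.
Change = 3.6207 − 4.0800 = -0.46 °C.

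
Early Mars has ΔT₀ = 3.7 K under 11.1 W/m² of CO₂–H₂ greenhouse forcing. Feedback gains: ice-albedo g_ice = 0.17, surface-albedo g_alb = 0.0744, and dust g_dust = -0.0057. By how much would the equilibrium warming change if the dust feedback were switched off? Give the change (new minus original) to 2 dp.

Original: g = 0.2387, ΔT = 3.7/(1−0.2387) = 4.8601 K.
Without dust: g' = 0.2444, ΔT' = 3.7/(1−0.2444) = 4.8968 K.
Change = 4.8968 − 4.8601 = 0.04 K.

0.04 K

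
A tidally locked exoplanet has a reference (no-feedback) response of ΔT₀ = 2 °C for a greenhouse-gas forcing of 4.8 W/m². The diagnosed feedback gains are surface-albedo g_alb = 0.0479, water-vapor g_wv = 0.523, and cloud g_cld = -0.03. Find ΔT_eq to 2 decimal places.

4.36 °C

Total gain g = 0.0479 + 0.523 − 0.03 = 0.5409.
Amplification A = 1/(1 − 0.5409) = 2.178.
ΔT = 2 × 2.178 = 4.36 °C.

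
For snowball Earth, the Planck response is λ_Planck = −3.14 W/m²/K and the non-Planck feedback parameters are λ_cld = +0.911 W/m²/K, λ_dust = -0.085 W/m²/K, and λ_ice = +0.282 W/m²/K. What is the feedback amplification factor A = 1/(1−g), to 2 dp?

1.55

Convert to gains: g_cld = 0.911/3.14 = 0.2901; g_dust = -0.085/3.14 = -0.02707; g_ice = 0.282/3.14 = 0.08981.
Total gain g = 0.35284.
A = 1/(1 − 0.35284) = 1.55.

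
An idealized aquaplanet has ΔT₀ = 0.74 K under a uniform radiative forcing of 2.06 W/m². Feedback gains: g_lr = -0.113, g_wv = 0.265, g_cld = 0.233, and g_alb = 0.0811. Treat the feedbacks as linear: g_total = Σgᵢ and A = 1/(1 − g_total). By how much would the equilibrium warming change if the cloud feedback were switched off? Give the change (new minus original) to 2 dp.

Original: g = 0.4661, ΔT = 0.74/(1−0.4661) = 1.3860 K.
Without cloud: g' = 0.2331, ΔT' = 0.74/(1−0.2331) = 0.9649 K.
Change = 0.9649 − 1.3860 = -0.42 K.

-0.42 K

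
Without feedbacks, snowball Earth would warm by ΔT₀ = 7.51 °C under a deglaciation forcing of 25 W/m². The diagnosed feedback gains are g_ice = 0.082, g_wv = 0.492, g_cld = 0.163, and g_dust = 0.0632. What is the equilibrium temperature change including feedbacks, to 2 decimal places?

Total gain g = 0.082 + 0.492 + 0.163 + 0.0632 = 0.8002.
Amplification A = 1/(1 − 0.8002) = 5.005.
ΔT = 7.51 × 5.005 = 37.59 °C.

37.59 °C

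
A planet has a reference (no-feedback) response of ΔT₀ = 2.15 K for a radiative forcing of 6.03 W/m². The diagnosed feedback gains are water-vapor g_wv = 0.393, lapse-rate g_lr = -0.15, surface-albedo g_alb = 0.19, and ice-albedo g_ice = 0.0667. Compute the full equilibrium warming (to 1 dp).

4.3 K

Total gain g = 0.393 − 0.15 + 0.19 + 0.0667 = 0.4997.
Amplification A = 1/(1 − 0.4997) = 1.999.
ΔT = 2.15 × 1.999 = 4.3 K.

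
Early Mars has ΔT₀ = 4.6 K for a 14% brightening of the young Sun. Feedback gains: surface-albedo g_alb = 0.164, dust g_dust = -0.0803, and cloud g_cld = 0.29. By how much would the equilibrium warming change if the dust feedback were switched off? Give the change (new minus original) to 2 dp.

1.08 K

Original: g = 0.3737, ΔT = 4.6/(1−0.3737) = 7.3447 K.
Without dust: g' = 0.454, ΔT' = 4.6/(1−0.454) = 8.4249 K.
Change = 8.4249 − 7.3447 = 1.08 K.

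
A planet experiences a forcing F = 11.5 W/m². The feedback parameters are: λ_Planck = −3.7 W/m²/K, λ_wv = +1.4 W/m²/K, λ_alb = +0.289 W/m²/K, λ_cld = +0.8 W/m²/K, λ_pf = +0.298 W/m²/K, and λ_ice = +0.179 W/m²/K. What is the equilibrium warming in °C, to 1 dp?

Net feedback parameter λ = (−3.7) + (+1.4) + (+0.289) + (+0.8) + (+0.298) + (+0.179) = -0.734 W/m²/K.
ΔT = −F/λ = −11.5/(-0.734) = 15.7 °C.

15.7 °C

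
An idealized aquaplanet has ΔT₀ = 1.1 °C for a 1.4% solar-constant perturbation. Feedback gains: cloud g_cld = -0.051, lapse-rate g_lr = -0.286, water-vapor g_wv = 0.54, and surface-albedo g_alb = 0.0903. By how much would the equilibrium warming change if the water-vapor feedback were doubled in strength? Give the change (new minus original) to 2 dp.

5.04 °C

Original: g = 0.2933, ΔT = 1.1/(1−0.2933) = 1.5565 °C.
With doubled water-vapor: g' = 0.8333, ΔT' = 1.1/(1−0.8333) = 6.5987 °C.
Change = 6.5987 − 1.5565 = 5.04 °C.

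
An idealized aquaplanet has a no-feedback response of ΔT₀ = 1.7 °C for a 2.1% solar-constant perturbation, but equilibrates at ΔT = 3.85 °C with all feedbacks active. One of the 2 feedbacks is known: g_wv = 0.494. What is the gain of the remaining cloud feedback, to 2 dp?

Amplification A = ΔT/ΔT₀ = 3.85/1.7 = 2.265.
Total gain g = 1 − 1/A = 1 − 1/2.265 = 0.5585.
The known gain is 0.494.
g_cld = 0.5585 − 0.494 = 0.06.

0.06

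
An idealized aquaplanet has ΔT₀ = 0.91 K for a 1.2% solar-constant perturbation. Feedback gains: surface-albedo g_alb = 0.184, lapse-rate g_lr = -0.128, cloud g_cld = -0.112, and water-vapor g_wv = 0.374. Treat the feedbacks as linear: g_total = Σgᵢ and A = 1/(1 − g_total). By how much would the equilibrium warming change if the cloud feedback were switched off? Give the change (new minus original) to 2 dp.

0.26 K

Original: g = 0.318, ΔT = 0.91/(1−0.318) = 1.3343 K.
Without cloud: g' = 0.43, ΔT' = 0.91/(1−0.43) = 1.5965 K.
Change = 1.5965 − 1.3343 = 0.26 K.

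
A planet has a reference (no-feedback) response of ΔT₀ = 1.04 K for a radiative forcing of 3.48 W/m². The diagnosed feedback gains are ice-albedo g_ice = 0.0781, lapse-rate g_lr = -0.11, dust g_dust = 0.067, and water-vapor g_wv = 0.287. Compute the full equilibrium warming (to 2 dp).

Total gain g = 0.0781 − 0.11 + 0.067 + 0.287 = 0.3221.
Amplification A = 1/(1 − 0.3221) = 1.475.
ΔT = 1.04 × 1.475 = 1.53 K.

1.53 K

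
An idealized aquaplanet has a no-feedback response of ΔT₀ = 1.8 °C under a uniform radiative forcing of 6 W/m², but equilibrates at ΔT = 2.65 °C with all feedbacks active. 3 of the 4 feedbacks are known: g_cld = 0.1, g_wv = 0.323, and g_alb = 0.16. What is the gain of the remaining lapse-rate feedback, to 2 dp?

-0.26

Amplification A = ΔT/ΔT₀ = 2.65/1.8 = 1.472.
Total gain g = 1 − 1/A = 1 − 1/1.472 = 0.3207.
Known gains sum to 0.1 + 0.323 + 0.16 = 0.583.
g_lr = 0.3207 − 0.583 = -0.26.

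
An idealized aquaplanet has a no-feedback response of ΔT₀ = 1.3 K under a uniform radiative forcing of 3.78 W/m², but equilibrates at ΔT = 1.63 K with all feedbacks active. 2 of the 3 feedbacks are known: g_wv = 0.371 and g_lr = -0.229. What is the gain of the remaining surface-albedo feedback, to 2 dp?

0.06

Amplification A = ΔT/ΔT₀ = 1.63/1.3 = 1.254.
Total gain g = 1 − 1/A = 1 − 1/1.254 = 0.2026.
Known gains sum to 0.371 − 0.229 = 0.142.
g_alb = 0.2026 − 0.142 = 0.06.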